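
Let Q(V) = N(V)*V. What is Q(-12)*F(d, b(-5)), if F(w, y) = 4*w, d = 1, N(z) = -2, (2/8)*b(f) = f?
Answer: 96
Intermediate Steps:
b(f) = 4*f
Q(V) = -2*V
Q(-12)*F(d, b(-5)) = (-2*(-12))*(4*1) = 24*4 = 96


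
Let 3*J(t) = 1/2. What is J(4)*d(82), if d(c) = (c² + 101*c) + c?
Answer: 7544/3 ≈ 2514.7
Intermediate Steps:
d(c) = c² + 102*c
J(t) = ⅙ (J(t) = (⅓)/2 = (⅓)*(½) = ⅙)
J(4)*d(82) = (82*(102 + 82))/6 = (82*184)/6 = (⅙)*15088 = 7544/3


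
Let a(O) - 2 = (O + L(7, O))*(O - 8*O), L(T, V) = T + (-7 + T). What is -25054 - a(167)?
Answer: 178350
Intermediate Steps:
L(T, V) = -7 + 2*T
a(O) = 2 - 7*O*(7 + O) (a(O) = 2 + (O + (-7 + 2*7))*(O - 8*O) = 2 + (O + (-7 + 14))*(-7*O) = 2 + (O + 7)*(-7*O) = 2 + (7 + O)*(-7*O) = 2 - 7*O*(7 + O))
-25054 - a(167) = -25054 - (2 - 49*167 - 7*167²) = -25054 - (2 - 8183 - 7*27889) = -25054 - (2 - 8183 - 195223) = -25054 - 1*(-203404) = -25054 + 203404 = 178350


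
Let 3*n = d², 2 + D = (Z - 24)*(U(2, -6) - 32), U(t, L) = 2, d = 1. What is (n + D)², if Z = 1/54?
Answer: 41731600/81 ≈ 5.1521e+5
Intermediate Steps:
Z = 1/54 ≈ 0.018519
D = 6457/9 (D = -2 + (1/54 - 24)*(2 - 32) = -2 - 1295/54*(-30) = -2 + 6475/9 = 6457/9 ≈ 717.44)
n = ⅓ (n = (⅓)*1² = (⅓)*1 = ⅓ ≈ 0.33333)
(n + D)² = (⅓ + 6457/9)² = (6460/9)² = 41731600/81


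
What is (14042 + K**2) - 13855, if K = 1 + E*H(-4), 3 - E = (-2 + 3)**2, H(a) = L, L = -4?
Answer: 236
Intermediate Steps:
H(a) = -4
E = 2 (E = 3 - (-2 + 3)**2 = 3 - 1*1**2 = 3 - 1*1 = 3 - 1 = 2)
K = -7 (K = 1 + 2*(-4) = 1 - 8 = -7)
(14042 + K**2) - 13855 = (14042 + (-7)**2) - 13855 = (14042 + 49) - 13855 = 14091 - 13855 = 236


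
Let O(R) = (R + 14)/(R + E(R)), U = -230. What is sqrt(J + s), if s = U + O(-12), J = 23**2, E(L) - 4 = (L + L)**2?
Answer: 7*sqrt(123043)/142 ≈ 17.292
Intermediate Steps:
E(L) = 4 + 4*L**2 (E(L) = 4 + (L + L)**2 = 4 + (2*L)**2 = 4 + 4*L**2)
J = 529
O(R) = (14 + R)/(4 + R + 4*R**2) (O(R) = (R + 14)/(R + (4 + 4*R**2)) = (14 + R)/(4 + R + 4*R**2))
s = -65319/284 (s = -230 + (14 - 12)/(4 - 12 + 4*(-12)**2) = -230 + 2/(4 - 12 + 4*144) = -230 + 2/(4 - 12 + 576) = -230 + 2/568 = -230 + (1/568)*2 = -230 + 1/284 = -65319/284 ≈ -230.00)
sqrt(J + s) = sqrt(529 - 65319/284) = sqrt(84917/284) = 7*sqrt(123043)/142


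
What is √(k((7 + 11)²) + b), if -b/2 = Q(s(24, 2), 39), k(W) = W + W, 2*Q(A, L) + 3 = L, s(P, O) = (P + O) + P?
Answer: 6*√17 ≈ 24.739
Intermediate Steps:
s(P, O) = O + 2*P (s(P, O) = (O + P) + P = O + 2*P)
Q(A, L) = -3/2 + L/2
k(W) = 2*W
b = -36 (b = -2*(-3/2 + (½)*39) = -2*(-3/2 + 39/2) = -2*18 = -36)
√(k((7 + 11)²) + b) = √(2*(7 + 11)² - 36) = √(2*18² - 36) = √(2*324 - 36) = √(648 - 36) = √612 = 6*√17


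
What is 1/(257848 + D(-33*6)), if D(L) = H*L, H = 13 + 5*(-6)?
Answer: 1/261214 ≈ 3.8283e-6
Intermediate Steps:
H = -17 (H = 13 - 30 = -17)
D(L) = -17*L
1/(257848 + D(-33*6)) = 1/(257848 - (-561)*6) = 1/(257848 - 17*(-198)) = 1/(257848 + 3366) = 1/261214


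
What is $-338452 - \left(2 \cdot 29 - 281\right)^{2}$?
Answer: $-388181$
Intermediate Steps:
$-338452 - \left(2 \cdot 29 - 281\right)^{2} = -338452 - \left(58 - 281\right)^{2} = -338452 - \left(-223\right)^{2} = -338452 - 49729 = -388181$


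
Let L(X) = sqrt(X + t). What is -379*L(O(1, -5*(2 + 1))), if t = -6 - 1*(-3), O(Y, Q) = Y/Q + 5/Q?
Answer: -379*I*sqrt(85)/5 ≈ -698.84*I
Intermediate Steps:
O(Y, Q) = 5/Q + Y/Q
t = -3 (t = -6 + 3 = -3)
L(X) = sqrt(-3 + X) (L(X) = sqrt(X - 3) = sqrt(-3 + X))
-379*L(O(1, -5*(2 + 1))) = -379*sqrt(-3 + (5 + 1)/((-5*(2 + 1)))) = -379*sqrt(-3 + 6/(-5*3)) = -379*sqrt(-3 + 6/(-15)) = -379*sqrt(-3 - 1/15*6) = -379*sqrt(-3 - 2/5) = -379*I*sqrt(85)/5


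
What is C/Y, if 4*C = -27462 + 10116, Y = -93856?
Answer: 1239/26816 ≈ 0.046204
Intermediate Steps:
C = -8673/2 (C = (-27462 + 10116)/4 = (¼)*(-17346) = -8673/2 ≈ -4336.5)
C/Y = -8673/2/(-93856) = -8673/2*(-1/93856) = 1239/26816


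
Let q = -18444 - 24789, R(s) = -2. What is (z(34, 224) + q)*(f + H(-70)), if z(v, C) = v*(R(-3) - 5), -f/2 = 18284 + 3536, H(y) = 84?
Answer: 1893422876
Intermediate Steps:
f = -43640 (f = -2*(18284 + 3536) = -2*21820 = -43640)
q = -43233
z(v, C) = -7*v (z(v, C) = v*(-2 - 5) = v*(-7) = -7*v)
(z(34, 224) + q)*(f + H(-70)) = (-7*34 - 43233)*(-43640 + 84) = (-238 - 43233)*(-43556) = -43471*(-43556) = 1893422876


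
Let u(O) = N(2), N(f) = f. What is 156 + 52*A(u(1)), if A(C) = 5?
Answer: 416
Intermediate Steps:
u(O) = 2
156 + 52*A(u(1)) = 156 + 52*5 = 156 + 260 = 416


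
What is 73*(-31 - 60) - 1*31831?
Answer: -38474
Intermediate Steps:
73*(-31 - 60) - 1*31831 = 73*(-91) - 31831 = -6643 - 31831 = -38474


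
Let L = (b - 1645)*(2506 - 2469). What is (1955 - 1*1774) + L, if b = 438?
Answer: -44478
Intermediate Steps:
L = -44659 (L = (438 - 1645)*(2506 - 2469) = -1207*37 = -44659)
(1955 - 1*1774) + L = (1955 - 1*1774) - 44659 = (1955 - 1774) - 44659 = 181 - 44659 = -44478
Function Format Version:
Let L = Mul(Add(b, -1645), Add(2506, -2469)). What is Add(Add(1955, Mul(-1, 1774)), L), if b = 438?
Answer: -44478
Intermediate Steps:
L = -44659 (L = Mul(Add(438, -1645), Add(2506, -2469)) = Mul(-1207, 37) = -44659)
Add(Add(1955, Mul(-1, 1774)), L) = Add(Add(1955, Mul(-1, 1774)), -44659) = Add(Add(1955, -1774), -44659) = Add(181, -44659) = -44478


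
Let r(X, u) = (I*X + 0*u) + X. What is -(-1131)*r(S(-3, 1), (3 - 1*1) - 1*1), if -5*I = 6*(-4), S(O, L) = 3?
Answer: 98397/5 ≈ 19679.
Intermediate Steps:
I = 24/5 (I = -6*(-4)/5 = -⅕*(-24) = 24/5 ≈ 4.8000)
r(X, u) = 29*X/5 (r(X, u) = (24*X/5 + 0*u) + X = (24*X/5 + 0) + X = 24*X/5 + X = 29*X/5)
-(-1131)*r(S(-3, 1), (3 - 1*1) - 1*1) = -(-1131)*(29/5)*3 = -(-1131)*87/5 = -29*(-3393/5) = 98397/5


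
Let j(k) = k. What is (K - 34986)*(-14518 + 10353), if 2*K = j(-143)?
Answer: 292028975/2 ≈ 1.4601e+8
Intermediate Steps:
K = -143/2 (K = (½)*(-143) = -143/2 ≈ -71.500)
(K - 34986)*(-14518 + 10353) = (-143/2 - 34986)*(-14518 + 10353) = -70115/2*(-4165) = 292028975/2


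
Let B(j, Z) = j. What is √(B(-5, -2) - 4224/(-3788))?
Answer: I*√3484013/947 ≈ 1.971*I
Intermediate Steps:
√(B(-5, -2) - 4224/(-3788)) = √(-5 - 4224/(-3788)) = √(-5 - 4224*(-1/3788)) = √(-5 + 1056/947) = √(-3679/947) = I*√3484013/947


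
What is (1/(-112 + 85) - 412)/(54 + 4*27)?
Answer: -11125/4374 ≈ -2.5434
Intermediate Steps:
(1/(-112 + 85) - 412)/(54 + 4*27) = (1/(-27) - 412)/(54 + 108) = (-1/27 - 412)/162 = -11125/27*1/162 = -11125/4374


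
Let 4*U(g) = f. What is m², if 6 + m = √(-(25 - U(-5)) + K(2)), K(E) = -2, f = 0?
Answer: 9 - 36*I*√3 ≈ 9.0 - 62.354*I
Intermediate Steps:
U(g) = 0 (U(g) = (¼)*0 = 0)
m = -6 + 3*I*√3 (m = -6 + √(-(25 - 1*0) - 2) = -6 + √(-(25 + 0) - 2) = -6 + √(-1*25 - 2) = -6 + √(-25 - 2) = -6 + √(-27) = -6 + 3*I*√3 ≈ -6.0 + 5.1962*I)
m² = (-6 + 3*I*√3)²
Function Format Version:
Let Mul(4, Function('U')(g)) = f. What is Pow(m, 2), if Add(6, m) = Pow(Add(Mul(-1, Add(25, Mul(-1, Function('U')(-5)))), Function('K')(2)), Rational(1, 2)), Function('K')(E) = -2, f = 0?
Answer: Add(9, Mul(-36, I, Pow(3, Rational(1, 2)))) ≈ Add(9.0000, Mul(-62.354, I))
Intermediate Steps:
Function('U')(g) = 0 (Function('U')(g) = Mul(Rational(1, 4), 0) = 0)
m = Add(-6, Mul(3, I, Pow(3, Rational(1, 2)))) (m = Add(-6, Pow(Add(Mul(-1, Add(25, Mul(-1, 0))), -2), Rational(1, 2))) = Add(-6, Pow(Add(Mul(-1, Add(25, 0)), -2), Rational(1, 2))) = Add(-6, Pow(Add(Mul(-1, 25), -2), Rational(1, 2))) = Add(-6, Pow(Add(-25, -2), Rational(1, 2))) = Add(-6, Pow(-27, Rational(1, 2))) = Add(-6, Mul(3, I, Pow(3, Rational(1, 2)))) ≈ Add(-6.0000, Mul(5.1962, I)))
Pow(m, 2) = Pow(Add(-6, Mul(3, I, Pow(3, Rational(1, 2)))), 2)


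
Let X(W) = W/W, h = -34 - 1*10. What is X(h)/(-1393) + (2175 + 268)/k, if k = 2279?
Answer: 3400820/3174647 ≈ 1.0712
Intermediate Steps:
h = -44 (h = -34 - 10 = -44)
X(W) = 1
X(h)/(-1393) + (2175 + 268)/k = 1/(-1393) + (2175 + 268)/2279 = 1*(-1/1393) + 2443*(1/2279) = -1/1393 + 2443/2279 = 3400820/3174647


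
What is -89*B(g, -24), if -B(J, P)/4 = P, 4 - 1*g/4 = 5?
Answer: -8544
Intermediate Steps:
g = -4 (g = 16 - 4*5 = 16 - 20 = -4)
B(J, P) = -4*P
-89*B(g, -24) = -(-356)*(-24) = -89*96 = -8544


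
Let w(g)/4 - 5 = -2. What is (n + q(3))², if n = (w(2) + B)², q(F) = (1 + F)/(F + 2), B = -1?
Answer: 370881/25 ≈ 14835.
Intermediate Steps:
w(g) = 12 (w(g) = 20 + 4*(-2) = 20 - 8 = 12)
q(F) = (1 + F)/(2 + F)
n = 121 (n = (12 - 1)² = 11² = 121)
(n + q(3))² = (121 + (1 + 3)/(2 + 3))² = (121 + 4/5)² = (121 + (⅕)*4)² = (121 + ⅘)² = (609/5)² = 370881/25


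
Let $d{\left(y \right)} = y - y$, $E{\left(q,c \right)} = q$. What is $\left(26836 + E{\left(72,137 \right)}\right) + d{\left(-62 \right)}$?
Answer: $26908$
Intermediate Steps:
$d{\left(y \right)} = 0$
$\left(26836 + E{\left(72,137 \right)}\right) + d{\left(-62 \right)} = \left(26836 + 72\right) + 0 = 26908 + 0 = 26908$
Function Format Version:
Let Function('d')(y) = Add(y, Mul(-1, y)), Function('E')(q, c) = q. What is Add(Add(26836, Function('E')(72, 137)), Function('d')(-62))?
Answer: 26908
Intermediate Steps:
Function('d')(y) = 0
Add(Add(26836, Function('E')(72, 137)), Function('d')(-62)) = Add(Add(26836, 72), 0) = Add(26908, 0) = 26908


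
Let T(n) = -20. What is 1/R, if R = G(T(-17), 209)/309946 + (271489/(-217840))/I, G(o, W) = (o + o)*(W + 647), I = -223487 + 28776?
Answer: -939044375629360/103731025703429 ≈ -9.0527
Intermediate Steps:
I = -194711
G(o, W) = 2*o*(647 + W) (G(o, W) = (2*o)*(647 + W) = 2*o*(647 + W))
R = -103731025703429/939044375629360 (R = (2*(-20)*(647 + 209))/309946 + (271489/(-217840))/(-194711) = (2*(-20)*856)*(1/309946) + (271489*(-1/217840))*(-1/194711) = -34240*1/309946 - 271489/217840*(-1/194711) = -17120/154973 + 271489/42415844240 = -103731025703429/939044375629360 ≈ -0.11046)
1/R = 1/(-103731025703429/939044375629360) = -939044375629360/103731025703429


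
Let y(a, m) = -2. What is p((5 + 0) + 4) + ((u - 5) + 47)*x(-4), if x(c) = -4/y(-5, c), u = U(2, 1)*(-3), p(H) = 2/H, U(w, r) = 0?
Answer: 758/9 ≈ 84.222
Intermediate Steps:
u = 0 (u = 0*(-3) = 0)
x(c) = 2 (x(c) = -4/(-2) = -4*(-1/2) = 2)
p((5 + 0) + 4) + ((u - 5) + 47)*x(-4) = 2/((5 + 0) + 4) + ((0 - 5) + 47)*2 = 2/(5 + 4) + (-5 + 47)*2 = 2/9 + 42*2 = 2*(1/9) + 84 = 2/9 + 84 = 758/9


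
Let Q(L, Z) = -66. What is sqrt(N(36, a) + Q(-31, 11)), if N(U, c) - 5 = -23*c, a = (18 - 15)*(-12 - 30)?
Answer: sqrt(2837) ≈ 53.263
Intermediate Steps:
a = -126 (a = 3*(-42) = -126)
N(U, c) = 5 - 23*c
sqrt(N(36, a) + Q(-31, 11)) = sqrt((5 - 23*(-126)) - 66) = sqrt((5 + 2898) - 66) = sqrt(2903 - 66) = sqrt(2837)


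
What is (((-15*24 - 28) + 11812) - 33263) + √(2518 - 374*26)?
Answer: -21839 + I*√7206 ≈ -21839.0 + 84.888*I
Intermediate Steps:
(((-15*24 - 28) + 11812) - 33263) + √(2518 - 374*26) = (((-360 - 28) + 11812) - 33263) + √(2518 - 9724) = ((-388 + 11812) - 33263) + √(-7206) = (11424 - 33263) + I*√7206 = -21839 + I*√7206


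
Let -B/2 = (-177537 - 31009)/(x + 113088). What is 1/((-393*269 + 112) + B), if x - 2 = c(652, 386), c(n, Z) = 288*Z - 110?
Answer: -56037/5917683112 ≈ -9.4694e-6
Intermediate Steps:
c(n, Z) = -110 + 288*Z
x = 111060 (x = 2 + (-110 + 288*386) = 2 + (-110 + 111168) = 2 + 111058 = 111060)
B = 104273/56037 (B = -2*(-177537 - 31009)/(111060 + 113088) = -(-417092)/224148 = -2*(-104273/112074) = 104273/56037 ≈ 1.8608)
1/((-393*269 + 112) + B) = 1/((-393*269 + 112) + 104273/56037) = 1/((-105717 + 112) + 104273/56037) = 1/(-105605 + 104273/56037) = 1/(-5917683112/56037) = -56037/5917683112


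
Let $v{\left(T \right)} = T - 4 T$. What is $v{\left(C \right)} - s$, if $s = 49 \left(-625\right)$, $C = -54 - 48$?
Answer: $30931$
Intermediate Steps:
$C = -102$
$v{\left(T \right)} = - 3 T$
$s = -30625$
$v{\left(C \right)} - s = \left(-3\right) \left(-102\right) - -30625 = 306 + 30625 = 30931$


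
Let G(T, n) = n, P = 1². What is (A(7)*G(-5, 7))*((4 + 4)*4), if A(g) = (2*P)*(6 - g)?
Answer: -448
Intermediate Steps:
P = 1
A(g) = 12 - 2*g (A(g) = (2*1)*(6 - g) = 2*(6 - g) = 12 - 2*g)
(A(7)*G(-5, 7))*((4 + 4)*4) = ((12 - 2*7)*7)*((4 + 4)*4) = ((12 - 14)*7)*(8*4) = -2*7*32 = -14*32 = -448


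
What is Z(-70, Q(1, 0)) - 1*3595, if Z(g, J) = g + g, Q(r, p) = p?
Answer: -3735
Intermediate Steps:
Z(g, J) = 2*g
Z(-70, Q(1, 0)) - 1*3595 = 2*(-70) - 1*3595 = -140 - 3595 = -3735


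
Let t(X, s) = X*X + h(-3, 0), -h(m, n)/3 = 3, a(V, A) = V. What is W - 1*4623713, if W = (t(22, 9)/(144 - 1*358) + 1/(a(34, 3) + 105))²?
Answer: -4091170286260187/884824516 ≈ -4.6237e+6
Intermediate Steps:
h(m, n) = -9 (h(m, n) = -3*3 = -9)
t(X, s) = -9 + X² (t(X, s) = X*X - 9 = X² - 9 = -9 + X²)
W = 4331087721/884824516 (W = ((-9 + 22²)/(144 - 1*358) + 1/(34 + 105))² = ((-9 + 484)/(144 - 358) + 1/139)² = (475/(-214) + 1/139)² = (475*(-1/214) + 1/139)² = (-475/214 + 1/139)² = (-65811/29746)² = 4331087721/884824516 ≈ 4.8949)
W - 1*4623713 = 4331087721/884824516 - 1*4623713 = 4331087721/884824516 - 4623713 = -4091170286260187/884824516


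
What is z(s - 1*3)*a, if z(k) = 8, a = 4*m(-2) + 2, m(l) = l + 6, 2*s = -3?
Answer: 144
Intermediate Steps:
s = -3/2 (s = (1/2)*(-3) = -3/2 ≈ -1.5000)
m(l) = 6 + l
a = 18 (a = 4*(6 - 2) + 2 = 4*4 + 2 = 16 + 2 = 18)
z(s - 1*3)*a = 8*18 = 144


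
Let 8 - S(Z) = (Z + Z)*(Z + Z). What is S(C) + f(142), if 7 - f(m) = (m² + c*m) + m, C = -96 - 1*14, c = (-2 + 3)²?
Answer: -68833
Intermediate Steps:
c = 1 (c = 1² = 1)
C = -110 (C = -96 - 14 = -110)
f(m) = 7 - m² - 2*m (f(m) = 7 - ((m² + 1*m) + m) = 7 - ((m² + m) + m) = 7 - ((m + m²) + m) = 7 - (m² + 2*m) = 7 + (-m² - 2*m) = 7 - m² - 2*m)
S(Z) = 8 - 4*Z² (S(Z) = 8 - (Z + Z)*(Z + Z) = 8 - 2*Z*2*Z = 8 - 4*Z²)
S(C) + f(142) = (8 - 4*(-110)²) + (7 - 1*142² - 2*142) = (8 - 4*12100) + (7 - 1*20164 - 284) = (8 - 48400) + (7 - 20164 - 284) = -48392 - 20441 = -68833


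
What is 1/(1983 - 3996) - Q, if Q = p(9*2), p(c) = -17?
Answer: 34220/2013 ≈ 17.000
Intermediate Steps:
Q = -17
1/(1983 - 3996) - Q = 1/(1983 - 3996) - 1*(-17) = 1/(-2013) + 17 = -1/2013 + 17 = 34220/2013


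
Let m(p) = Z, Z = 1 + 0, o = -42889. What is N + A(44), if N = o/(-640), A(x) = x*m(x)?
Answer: 71049/640 ≈ 111.01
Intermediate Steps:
Z = 1
m(p) = 1
A(x) = x (A(x) = x*1 = x)
N = 42889/640 (N = -42889/(-640) = -42889*(-1/640) = 42889/640 ≈ 67.014)
N + A(44) = 42889/640 + 44 = 71049/640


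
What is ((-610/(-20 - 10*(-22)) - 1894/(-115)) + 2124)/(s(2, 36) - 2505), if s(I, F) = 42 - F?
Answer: -140459/164220 ≈ -0.85531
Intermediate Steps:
((-610/(-20 - 10*(-22)) - 1894/(-115)) + 2124)/(s(2, 36) - 2505) = ((-610/(-20 - 10*(-22)) - 1894/(-115)) + 2124)/((42 - 1*36) - 2505) = ((-610/(-20 + 220) - 1894*(-1/115)) + 2124)/((42 - 36) - 2505) = ((-610/200 + 1894/115) + 2124)/(6 - 2505) = ((-610*1/200 + 1894/115) + 2124)/(-2499) = ((-61/20 + 1894/115) + 2124)*(-1/2499) = (6173/460 + 2124)*(-1/2499) = (983213/460)*(-1/2499) = -140459/164220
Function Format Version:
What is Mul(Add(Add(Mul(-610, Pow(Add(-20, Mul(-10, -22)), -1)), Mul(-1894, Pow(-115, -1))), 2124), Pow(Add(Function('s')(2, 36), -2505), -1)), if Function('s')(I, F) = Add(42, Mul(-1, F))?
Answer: Rational(-140459, 164220) ≈ -0.85531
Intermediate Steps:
Mul(Add(Add(Mul(-610, Pow(Add(-20, Mul(-10, -22)), -1)), Mul(-1894, Pow(-115, -1))), 2124), Pow(Add(Function('s')(2, 36), -2505), -1)) = Mul(Add(Add(Mul(-610, Pow(Add(-20, Mul(-10, -22)), -1)), Mul(-1894, Pow(-115, -1))), 2124), Pow(Add(Add(42, Mul(-1, 36)), -2505), -1)) = Mul(Add(Add(Mul(-610, Pow(Add(-20, 220), -1)), Mul(-1894, Rational(-1, 115))), 2124), Pow(Add(Add(42, -36), -2505), -1)) = Mul(Add(Add(Mul(-610, Pow(200, -1)), Rational(1894, 115)), 2124), Pow(Add(6, -2505), -1)) = Mul(Add(Add(Mul(-610, Rational(1, 200)), Rational(1894, 115)), 2124), Pow(-2499, -1)) = Mul(Add(Add(Rational(-61, 20), Rational(1894, 115)), 2124), Rational(-1, 2499)) = Mul(Add(Rational(6173, 460), 2124), Rational(-1, 2499)) = Mul(Rational(983213, 460), Rational(-1, 2499)) = Rational(-140459, 164220)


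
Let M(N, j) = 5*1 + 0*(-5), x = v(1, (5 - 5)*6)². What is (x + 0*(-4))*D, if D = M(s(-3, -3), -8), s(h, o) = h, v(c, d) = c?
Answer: 5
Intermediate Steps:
x = 1 (x = 1² = 1)
M(N, j) = 5 (M(N, j) = 5 + 0 = 5)
D = 5
(x + 0*(-4))*D = (1 + 0*(-4))*5 = (1 + 0)*5 = 1*5 = 5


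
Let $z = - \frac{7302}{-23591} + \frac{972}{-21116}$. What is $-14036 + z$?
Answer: $- \frac{1747966959359}{124536889} \approx -14036.0$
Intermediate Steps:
$z = \frac{32814645}{124536889}$ ($z = \left(-7302\right) \left(- \frac{1}{23591}\right) + 972 \left(- \frac{1}{21116}\right) = \frac{7302}{23591} - \frac{243}{5279} = \frac{32814645}{124536889} \approx 0.26349$)
$-14036 + z = -14036 + \frac{32814645}{124536889} = - \frac{1747966959359}{124536889}$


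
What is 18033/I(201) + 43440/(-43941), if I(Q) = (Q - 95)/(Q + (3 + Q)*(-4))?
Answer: -162441085745/1552582 ≈ -1.0463e+5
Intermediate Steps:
I(Q) = (-95 + Q)/(-12 - 3*Q) (I(Q) = (-95 + Q)/(Q + (-12 - 4*Q)) = (-95 + Q)/(-12 - 3*Q))
18033/I(201) + 43440/(-43941) = 18033/(((95 - 1*201)/(3*(4 + 201)))) + 43440/(-43941) = 18033/(((⅓)*(95 - 201)/205)) + 43440*(-1/43941) = 18033/(((⅓)*(1/205)*(-106))) - 14480/14647 = 18033/(-106/615) - 14480/14647 = 18033*(-615/106) - 14480/14647 = -11090295/106 - 14480/14647 = -162441085745/1552582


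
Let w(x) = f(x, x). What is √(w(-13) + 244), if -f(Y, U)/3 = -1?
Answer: √247 ≈ 15.716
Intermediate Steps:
f(Y, U) = 3 (f(Y, U) = -3*(-1) = 3)
w(x) = 3
√(w(-13) + 244) = √(3 + 244) = √247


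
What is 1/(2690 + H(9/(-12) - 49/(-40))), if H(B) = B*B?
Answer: 1600/4304361 ≈ 0.00037172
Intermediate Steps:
H(B) = B²
1/(2690 + H(9/(-12) - 49/(-40))) = 1/(2690 + (9/(-12) - 49/(-40))²) = 1/(2690 + (9*(-1/12) - 49*(-1/40))²) = 1/(2690 + (-¾ + 49/40)²) = 1/(2690 + (19/40)²) = 1/(2690 + 361/1600) = 1/(4304361/1600) = 1600/4304361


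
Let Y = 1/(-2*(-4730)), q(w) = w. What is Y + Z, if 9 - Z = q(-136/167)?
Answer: 15505107/1579820 ≈ 9.8145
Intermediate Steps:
Z = 1639/167 (Z = 9 - (-136)/167 = 9 - 1*(-136/167) = 9 + 136/167 = 1639/167 ≈ 9.8144)
Y = 1/9460 ≈ 0.00010571
Y + Z = 1/9460 + 1639/167 = 15505107/1579820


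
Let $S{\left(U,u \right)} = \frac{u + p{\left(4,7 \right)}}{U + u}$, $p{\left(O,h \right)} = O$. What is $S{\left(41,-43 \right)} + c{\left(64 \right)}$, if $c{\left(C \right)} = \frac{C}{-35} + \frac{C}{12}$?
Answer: $\frac{4831}{210} \approx 23.005$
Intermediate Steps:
$c{\left(C \right)} = \frac{23 C}{420}$ ($c{\left(C \right)} = C \left(- \frac{1}{35}\right) + C \frac{1}{12} = - \frac{C}{35} + \frac{C}{12} = \frac{23 C}{420}$)
$S{\left(U,u \right)} = \frac{4 + u}{U + u}$ ($S{\left(U,u \right)} = \frac{u + 4}{U + u} = \frac{4 + u}{U + u}$)
$S{\left(41,-43 \right)} + c{\left(64 \right)} = \frac{4 - 43}{41 - 43} + \frac{23}{420} \cdot 64 = \frac{1}{-2} \left(-39\right) + \frac{368}{105} = \left(- \frac{1}{2}\right) \left(-39\right) + \frac{368}{105} = \frac{39}{2} + \frac{368}{105} = \frac{4831}{210}$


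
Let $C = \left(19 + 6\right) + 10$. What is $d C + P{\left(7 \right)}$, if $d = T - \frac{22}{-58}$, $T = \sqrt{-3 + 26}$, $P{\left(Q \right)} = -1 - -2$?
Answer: $\frac{414}{29} + 35 \sqrt{23} \approx 182.13$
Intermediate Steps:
$P{\left(Q \right)} = 1$ ($P{\left(Q \right)} = -1 + 2 = 1$)
$T = \sqrt{23} \approx 4.7958$
$C = 35$ ($C = 25 + 10 = 35$)
$d = \frac{11}{29} + \sqrt{23}$ ($d = \sqrt{23} - \frac{22}{-58} = \sqrt{23} - 22 \left(- \frac{1}{58}\right) = \sqrt{23} - - \frac{11}{29} = \sqrt{23} + \frac{11}{29} = \frac{11}{29} + \sqrt{23} \approx 5.1751$)
$d C + P{\left(7 \right)} = \left(\frac{11}{29} + \sqrt{23}\right) 35 + 1 = \left(\frac{385}{29} + 35 \sqrt{23}\right) + 1 = \frac{414}{29} + 35 \sqrt{23}$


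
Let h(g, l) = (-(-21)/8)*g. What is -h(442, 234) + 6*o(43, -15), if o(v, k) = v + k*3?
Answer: -4689/4 ≈ -1172.3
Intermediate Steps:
h(g, l) = 21*g/8 (h(g, l) = (-(-21)/8)*g = (-3*(-7/8))*g = 21*g/8)
o(v, k) = v + 3*k
-h(442, 234) + 6*o(43, -15) = -21*442/8 + 6*(43 + 3*(-15)) = -1*4641/4 + 6*(43 - 45) = -4641/4 + 6*(-2) = -4641/4 - 12 = -4689/4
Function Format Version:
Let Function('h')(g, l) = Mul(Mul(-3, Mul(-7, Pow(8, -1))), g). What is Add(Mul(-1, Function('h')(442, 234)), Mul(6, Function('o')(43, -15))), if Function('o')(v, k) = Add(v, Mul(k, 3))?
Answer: Rational(-4689, 4) ≈ -1172.3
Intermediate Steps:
Function('h')(g, l) = Mul(Rational(21, 8), g) (Function('h')(g, l) = Mul(Mul(-3, Mul(-7, Rational(1, 8))), g) = Mul(Mul(-3, Rational(-7, 8)), g) = Mul(Rational(21, 8), g))
Function('o')(v, k) = Add(v, Mul(3, k))
Add(Mul(-1, Function('h')(442, 234)), Mul(6, Function('o')(43, -15))) = Add(Mul(-1, Mul(Rational(21, 8), 442)), Mul(6, Add(43, Mul(3, -15)))) = Add(Mul(-1, Rational(4641, 4)), Mul(6, Add(43, -45))) = Add(Rational(-4641, 4), Mul(6, -2)) = Add(Rational(-4641, 4), -12) = Rational(-4689, 4)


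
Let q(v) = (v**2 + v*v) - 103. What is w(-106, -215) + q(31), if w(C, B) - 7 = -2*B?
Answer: 2256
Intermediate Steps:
w(C, B) = 7 - 2*B
q(v) = -103 + 2*v**2 (q(v) = (v**2 + v**2) - 103 = 2*v**2 - 103 = -103 + 2*v**2)
w(-106, -215) + q(31) = (7 - 2*(-215)) + (-103 + 2*31**2) = (7 + 430) + (-103 + 2*961) = 437 + (-103 + 1922) = 437 + 1819 = 2256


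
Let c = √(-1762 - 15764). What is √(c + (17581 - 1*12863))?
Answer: √(4718 + I*√17526) ≈ 68.694 + 0.9636*I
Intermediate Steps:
c = I*√17526 (c = √(-17526) = I*√17526 ≈ 132.39*I)
√(c + (17581 - 1*12863)) = √(I*√17526 + (17581 - 1*12863)) = √(I*√17526 + (17581 - 12863)) = √(I*√17526 + 4718) = √(4718 + I*√17526)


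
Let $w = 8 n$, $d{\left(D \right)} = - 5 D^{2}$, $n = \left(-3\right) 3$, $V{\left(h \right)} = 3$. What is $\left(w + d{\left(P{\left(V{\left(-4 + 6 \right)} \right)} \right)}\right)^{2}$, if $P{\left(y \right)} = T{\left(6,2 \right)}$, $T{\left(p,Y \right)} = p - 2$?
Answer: $23104$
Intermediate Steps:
$T{\left(p,Y \right)} = -2 + p$
$P{\left(y \right)} = 4$ ($P{\left(y \right)} = -2 + 6 = 4$)
$n = -9$
$w = -72$ ($w = 8 \left(-9\right) = -72$)
$\left(w + d{\left(P{\left(V{\left(-4 + 6 \right)} \right)} \right)}\right)^{2} = \left(-72 - 5 \cdot 4^{2}\right)^{2} = \left(-72 - 80\right)^{2} = \left(-152\right)^{2} = 23104$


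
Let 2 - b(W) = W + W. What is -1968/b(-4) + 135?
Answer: -309/5 ≈ -61.800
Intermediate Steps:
b(W) = 2 - 2*W (b(W) = 2 - (W + W) = 2 - 2*W)
-1968/b(-4) + 135 = -1968/(2 - 2*(-4)) + 135 = -1968/(2 + 8) + 135 = -1968/10 + 135 = -48*41/10 + 135 = -984/5 + 135 = -309/5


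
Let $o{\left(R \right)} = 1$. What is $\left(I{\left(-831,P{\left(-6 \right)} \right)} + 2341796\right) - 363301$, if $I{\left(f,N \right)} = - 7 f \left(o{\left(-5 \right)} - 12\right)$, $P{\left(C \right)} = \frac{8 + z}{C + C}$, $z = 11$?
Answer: $1914508$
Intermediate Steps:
$P{\left(C \right)} = \frac{19}{2 C}$ ($P{\left(C \right)} = \frac{8 + 11}{C + C} = \frac{19}{2 C}$)
$I{\left(f,N \right)} = 77 f$ ($I{\left(f,N \right)} = - 7 f \left(1 - 12\right) = - 7 f \left(-11\right) = 77 f$)
$\left(I{\left(-831,P{\left(-6 \right)} \right)} + 2341796\right) - 363301 = \left(77 \left(-831\right) + 2341796\right) - 363301 = \left(-63987 + 2341796\right) - 363301 = 2277809 - 363301 = 1914508$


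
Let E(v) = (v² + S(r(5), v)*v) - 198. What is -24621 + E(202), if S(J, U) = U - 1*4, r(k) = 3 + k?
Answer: 55981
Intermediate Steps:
S(J, U) = -4 + U (S(J, U) = U - 4 = -4 + U)
E(v) = -198 + v² + v*(-4 + v) (E(v) = (v² + (-4 + v)*v) - 198 = (v² + v*(-4 + v)) - 198 = -198 + v² + v*(-4 + v))
-24621 + E(202) = -24621 + (-198 + 202² + 202*(-4 + 202)) = -24621 + (-198 + 40804 + 202*198) = -24621 + (-198 + 40804 + 39996) = -24621 + 80602 = 55981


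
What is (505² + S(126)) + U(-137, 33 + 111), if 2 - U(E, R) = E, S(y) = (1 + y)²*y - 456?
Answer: 2286962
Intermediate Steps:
S(y) = -456 + y*(1 + y)² (S(y) = y*(1 + y)² - 456 = -456 + y*(1 + y)²)
U(E, R) = 2 - E
(505² + S(126)) + U(-137, 33 + 111) = (505² + (-456 + 126*(1 + 126)²)) + (2 - 1*(-137)) = (255025 + (-456 + 126*127²)) + (2 + 137) = (255025 + (-456 + 126*16129)) + 139 = (255025 + (-456 + 2032254)) + 139 = (255025 + 2031798) + 139 = 2286823 + 139 = 2286962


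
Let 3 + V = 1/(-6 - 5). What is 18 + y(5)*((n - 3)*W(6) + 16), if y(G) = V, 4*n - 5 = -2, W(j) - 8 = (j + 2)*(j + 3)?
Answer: 5774/11 ≈ 524.91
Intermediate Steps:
W(j) = 8 + (2 + j)*(3 + j) (W(j) = 8 + (j + 2)*(j + 3) = 8 + (2 + j)*(3 + j))
n = ¾ (n = 5/4 + (¼)*(-2) = 5/4 - ½ = ¾ ≈ 0.75000)
V = -34/11 (V = -3 + 1/(-6 - 5) = -3 + 1/(-11) = -3 - 1/11 = -34/11 ≈ -3.0909)
y(G) = -34/11
18 + y(5)*((n - 3)*W(6) + 16) = 18 - 34*((¾ - 3)*(14 + 6² + 5*6) + 16)/11 = 18 - 34*(-9*(14 + 36 + 30)/4 + 16)/11 = 18 - 34*(-9/4*80 + 16)/11 = 18 - 34*(-180 + 16)/11 = 18 - 34/11*(-164) = 18 + 5576/11 = 5774/11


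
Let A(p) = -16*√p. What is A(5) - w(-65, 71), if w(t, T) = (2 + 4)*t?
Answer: 390 - 16*√5 ≈ 354.22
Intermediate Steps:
w(t, T) = 6*t
A(5) - w(-65, 71) = -16*√5 - 6*(-65) = -16*√5 - 1*(-390) = -16*√5 + 390 = 390 - 16*√5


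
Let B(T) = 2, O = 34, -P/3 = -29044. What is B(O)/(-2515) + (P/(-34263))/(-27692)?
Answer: -139873751/198854971245 ≈ -0.00070340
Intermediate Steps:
P = 87132 (P = -3*(-29044) = 87132)
B(O)/(-2515) + (P/(-34263))/(-27692) = 2/(-2515) + (87132/(-34263))/(-27692) = 2*(-1/2515) + (87132*(-1/34263))*(-1/27692) = -2/2515 - 29044/11421*(-1/27692) = -2/2515 + 7261/79067583 = -139873751/198854971245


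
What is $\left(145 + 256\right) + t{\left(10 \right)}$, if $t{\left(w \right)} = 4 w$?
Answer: $441$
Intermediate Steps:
$\left(145 + 256\right) + t{\left(10 \right)} = \left(145 + 256\right) + 4 \cdot 10 = 401 + 40 = 441$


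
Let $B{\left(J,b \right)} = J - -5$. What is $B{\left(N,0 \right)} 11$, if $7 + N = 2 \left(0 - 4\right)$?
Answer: $-110$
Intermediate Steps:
$N = -15$ ($N = -7 + 2 \left(0 - 4\right) = -7 + 2 \left(-4\right) = -7 - 8 = -15$)
$B{\left(J,b \right)} = 5 + J$ ($B{\left(J,b \right)} = J + 5 = 5 + J$)
$B{\left(N,0 \right)} 11 = \left(5 - 15\right) 11 = \left(-10\right) 11 = -110$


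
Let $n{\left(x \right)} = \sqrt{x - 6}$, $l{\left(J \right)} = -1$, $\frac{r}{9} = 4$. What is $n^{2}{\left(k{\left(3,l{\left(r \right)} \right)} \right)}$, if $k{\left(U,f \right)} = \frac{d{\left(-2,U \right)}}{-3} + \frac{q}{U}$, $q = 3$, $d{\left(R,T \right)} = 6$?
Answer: $-7$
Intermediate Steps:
$r = 36$ ($r = 9 \cdot 4 = 36$)
$k{\left(U,f \right)} = -2 + \frac{3}{U}$ ($k{\left(U,f \right)} = \frac{6}{-3} + \frac{3}{U} = 6 \left(- \frac{1}{3}\right) + \frac{3}{U} = -2 + \frac{3}{U}$)
$n{\left(x \right)} = \sqrt{-6 + x}$
$n^{2}{\left(k{\left(3,l{\left(r \right)} \right)} \right)} = \left(\sqrt{-6 - \left(2 - \frac{3}{3}\right)}\right)^{2} = \left(\sqrt{-6 + \left(-2 + 3 \cdot \frac{1}{3}\right)}\right)^{2} = \left(\sqrt{-6 + \left(-2 + 1\right)}\right)^{2} = \left(\sqrt{-6 - 1}\right)^{2} = \left(\sqrt{-7}\right)^{2} = \left(i \sqrt{7}\right)^{2} = -7$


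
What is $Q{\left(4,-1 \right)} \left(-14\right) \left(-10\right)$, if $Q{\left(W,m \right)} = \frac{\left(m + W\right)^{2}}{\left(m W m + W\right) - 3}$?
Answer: $252$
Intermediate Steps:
$Q{\left(W,m \right)} = \frac{\left(W + m\right)^{2}}{-3 + W + W m^{2}}$ ($Q{\left(W,m \right)} = \frac{\left(W + m\right)^{2}}{\left(W m m + W\right) - 3} = \frac{\left(W + m\right)^{2}}{\left(W m^{2} + W\right) - 3} = \frac{\left(W + m\right)^{2}}{\left(W + W m^{2}\right) - 3} = \frac{\left(W + m\right)^{2}}{-3 + W + W m^{2}}$)
$Q{\left(4,-1 \right)} \left(-14\right) \left(-10\right) = \frac{\left(4 - 1\right)^{2}}{-3 + 4 + 4 \left(-1\right)^{2}} \left(-14\right) \left(-10\right) = \frac{3^{2}}{-3 + 4 + 4 \cdot 1} \left(-14\right) \left(-10\right) = \frac{9}{-3 + 4 + 4} \left(-14\right) \left(-10\right) = \frac{9}{5} \left(-14\right) \left(-10\right) = \left(- \frac{126}{5}\right) \left(-10\right) = 252$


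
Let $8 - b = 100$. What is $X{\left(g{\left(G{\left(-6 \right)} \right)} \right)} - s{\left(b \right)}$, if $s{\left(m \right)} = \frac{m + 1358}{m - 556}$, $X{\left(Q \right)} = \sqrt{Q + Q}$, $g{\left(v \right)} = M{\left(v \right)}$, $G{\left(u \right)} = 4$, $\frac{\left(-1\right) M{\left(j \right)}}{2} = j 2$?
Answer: $\frac{211}{108} + 4 i \sqrt{2} \approx 1.9537 + 5.6569 i$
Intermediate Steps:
$M{\left(j \right)} = - 4 j$ ($M{\left(j \right)} = - 2 j 2 = - 2 \cdot 2 j = - 4 j$)
$g{\left(v \right)} = - 4 v$
$X{\left(Q \right)} = \sqrt{2} \sqrt{Q}$ ($X{\left(Q \right)} = \sqrt{2 Q} = \sqrt{2} \sqrt{Q}$)
$b = -92$ ($b = 8 - 100 = -92$)
$s{\left(m \right)} = \frac{1358 + m}{-556 + m}$
$X{\left(g{\left(G{\left(-6 \right)} \right)} \right)} - s{\left(b \right)} = \sqrt{2} \sqrt{\left(-4\right) 4} - \frac{1358 - 92}{-556 - 92} = \sqrt{2} \sqrt{-16} - \frac{1}{-648} \cdot 1266 = \sqrt{2} \cdot 4 i - \left(- \frac{1}{648}\right) 1266 = 4 i \sqrt{2} - - \frac{211}{108} = 4 i \sqrt{2} + \frac{211}{108} = \frac{211}{108} + 4 i \sqrt{2}$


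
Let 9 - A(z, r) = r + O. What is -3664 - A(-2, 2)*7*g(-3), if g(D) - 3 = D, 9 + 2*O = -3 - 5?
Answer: -3664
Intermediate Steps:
O = -17/2 (O = -9/2 + (-3 - 5)/2 = -9/2 + (1/2)*(-8) = -9/2 - 4 = -17/2 ≈ -8.5000)
g(D) = 3 + D
A(z, r) = 35/2 - r (A(z, r) = 9 - (r - 17/2) = 9 - (-17/2 + r) = 9 + (17/2 - r) = 35/2 - r)
-3664 - A(-2, 2)*7*g(-3) = -3664 - (35/2 - 1*2)*7*(3 - 3) = -3664 - (35/2 - 2)*7*0 = -3664 - (31/2)*7*0 = -3664 - 217*0/2 = -3664 - 1*0 = -3664 + 0 = -3664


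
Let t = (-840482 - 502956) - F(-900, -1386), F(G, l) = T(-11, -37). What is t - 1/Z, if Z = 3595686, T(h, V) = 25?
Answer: -4830671100619/3595686 ≈ -1.3435e+6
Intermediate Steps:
F(G, l) = 25
t = -1343463 (t = (-840482 - 502956) - 1*25 = -1343438 - 25 = -1343463)
t - 1/Z = -1343463 - 1/3595686 = -4830671100619/3595686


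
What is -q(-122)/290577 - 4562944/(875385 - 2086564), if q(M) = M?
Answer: 1326034342526/351940760283 ≈ 3.7678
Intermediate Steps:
-q(-122)/290577 - 4562944/(875385 - 2086564) = -1*(-122)/290577 - 4562944/(875385 - 2086564) = 122*(1/290577) - 4562944/(-1211179) = 122/290577 - 4562944*(-1/1211179) = 122/290577 + 4562944/1211179 = 1326034342526/351940760283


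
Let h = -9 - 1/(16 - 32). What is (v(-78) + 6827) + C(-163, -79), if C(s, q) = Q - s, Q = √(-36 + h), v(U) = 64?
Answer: 7054 + I*√719/4 ≈ 7054.0 + 6.7035*I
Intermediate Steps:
h = -143/16 (h = -9 - 1/(-16) = -9 - 1*(-1/16) = -9 + 1/16 = -143/16 ≈ -8.9375)
Q = I*√719/4 (Q = √(-36 - 143/16) = √(-719/16) = I*√719/4 ≈ 6.7035*I)
C(s, q) = -s + I*√719/4 (C(s, q) = I*√719/4 - s = -s + I*√719/4)
(v(-78) + 6827) + C(-163, -79) = (64 + 6827) + (-1*(-163) + I*√719/4) = 6891 + (163 + I*√719/4) = 7054 + I*√719/4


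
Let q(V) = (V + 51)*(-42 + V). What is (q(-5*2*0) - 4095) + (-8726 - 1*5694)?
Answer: -20657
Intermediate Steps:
q(V) = (-42 + V)*(51 + V) (q(V) = (51 + V)*(-42 + V) = (-42 + V)*(51 + V))
(q(-5*2*0) - 4095) + (-8726 - 1*5694) = ((-2142 + (-5*2*0)² + 9*(-5*2*0)) - 4095) + (-8726 - 1*5694) = ((-2142 + (-10*0)² + 9*(-10*0)) - 4095) + (-8726 - 5694) = ((-2142 + 0² + 9*0) - 4095) - 14420 = ((-2142 + 0 + 0) - 4095) - 14420 = (-2142 - 4095) - 14420 = -6237 - 14420 = -20657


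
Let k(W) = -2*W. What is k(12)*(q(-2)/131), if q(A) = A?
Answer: 48/131 ≈ 0.36641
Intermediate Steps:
k(12)*(q(-2)/131) = (-2*12)*(-2/131) = -(-48)/131 = -24*(-2/131) = 48/131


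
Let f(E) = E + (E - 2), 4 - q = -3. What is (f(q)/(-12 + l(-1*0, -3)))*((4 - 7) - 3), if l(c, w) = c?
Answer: 6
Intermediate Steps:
q = 7 (q = 4 - 1*(-3) = 4 + 3 = 7)
f(E) = -2 + 2*E (f(E) = E + (-2 + E) = -2 + 2*E)
(f(q)/(-12 + l(-1*0, -3)))*((4 - 7) - 3) = ((-2 + 2*7)/(-12 - 1*0))*((4 - 7) - 3) = ((-2 + 14)/(-12 + 0))*(-3 - 3) = (12/(-12))*(-6) = (12*(-1/12))*(-6) = -1*(-6) = 6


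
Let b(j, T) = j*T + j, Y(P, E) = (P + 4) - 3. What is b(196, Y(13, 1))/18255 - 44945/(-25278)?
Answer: 59652553/30763326 ≈ 1.9391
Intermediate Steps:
Y(P, E) = 1 + P (Y(P, E) = (4 + P) - 3 = 1 + P)
b(j, T) = j + T*j (b(j, T) = T*j + j = j + T*j)
b(196, Y(13, 1))/18255 - 44945/(-25278) = (196*(1 + (1 + 13)))/18255 - 44945/(-25278) = (196*(1 + 14))*(1/18255) - 44945*(-1/25278) = (196*15)*(1/18255) + 44945/25278 = 2940*(1/18255) + 44945/25278 = 196/1217 + 44945/25278 = 59652553/30763326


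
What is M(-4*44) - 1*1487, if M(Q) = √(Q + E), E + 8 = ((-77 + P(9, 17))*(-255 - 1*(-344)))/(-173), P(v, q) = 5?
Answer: -1487 + 4*I*√274897/173 ≈ -1487.0 + 12.123*I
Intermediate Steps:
E = 5024/173 (E = -8 + ((-77 + 5)*(-255 - 1*(-344)))/(-173) = -8 - 72*(-255 + 344)*(-1/173) = -8 - 72*89*(-1/173) = -8 - 6408*(-1/173) = -8 + 6408/173 = 5024/173 ≈ 29.040)
M(Q) = √(5024/173 + Q) (M(Q) = √(Q + 5024/173) = √(5024/173 + Q))
M(-4*44) - 1*1487 = √(869152 + 29929*(-4*44))/173 - 1*1487 = √(869152 + 29929*(-176))/173 - 1487 = √(869152 - 5267504)/173 - 1487 = √(-4398352)/173 - 1487 = (4*I*√274897)/173 - 1487 = 4*I*√274897/173 - 1487 = -1487 + 4*I*√274897/173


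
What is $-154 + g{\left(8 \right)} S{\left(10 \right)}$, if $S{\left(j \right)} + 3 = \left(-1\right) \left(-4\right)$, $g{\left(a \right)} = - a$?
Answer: $-162$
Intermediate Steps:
$S{\left(j \right)} = 1$ ($S{\left(j \right)} = -3 - -4 = -3 + 4 = 1$)
$-154 + g{\left(8 \right)} S{\left(10 \right)} = -154 + \left(-1\right) 8 \cdot 1 = -154 - 8 = -162$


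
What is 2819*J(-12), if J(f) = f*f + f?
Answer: 372108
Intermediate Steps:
J(f) = f + f**2 (J(f) = f**2 + f = f + f**2)
2819*J(-12) = 2819*(-12*(1 - 12)) = 2819*(-12*(-11)) = 2819*132 = 372108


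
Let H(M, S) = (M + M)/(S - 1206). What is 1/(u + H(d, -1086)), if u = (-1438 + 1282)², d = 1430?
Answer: 573/13943813 ≈ 4.1094e-5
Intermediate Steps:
H(M, S) = 2*M/(-1206 + S) (H(M, S) = (2*M)/(-1206 + S) = 2*M/(-1206 + S))
u = 24336 (u = (-156)² = 24336)
1/(u + H(d, -1086)) = 1/(24336 + 2*1430/(-1206 - 1086)) = 1/(24336 + 2*1430/(-2292)) = 1/(24336 + 2*1430*(-1/2292)) = 1/(24336 - 715/573) = 1/(13943813/573) = 573/13943813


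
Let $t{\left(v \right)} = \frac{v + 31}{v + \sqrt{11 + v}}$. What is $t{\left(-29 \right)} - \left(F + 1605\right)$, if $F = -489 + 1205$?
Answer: $- \frac{1993797}{859} - \frac{6 i \sqrt{2}}{859} \approx -2321.1 - 0.0098781 i$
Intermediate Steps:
$F = 716$
$t{\left(v \right)} = \frac{31 + v}{v + \sqrt{11 + v}}$
$t{\left(-29 \right)} - \left(F + 1605\right) = \frac{31 - 29}{-29 + \sqrt{11 - 29}} - \left(716 + 1605\right) = \frac{1}{-29 + \sqrt{-18}} \cdot 2 - 2321 = \frac{1}{-29 + 3 i \sqrt{2}} \cdot 2 - 2321 = \frac{2}{-29 + 3 i \sqrt{2}} - 2321 = -2321 + \frac{2}{-29 + 3 i \sqrt{2}}$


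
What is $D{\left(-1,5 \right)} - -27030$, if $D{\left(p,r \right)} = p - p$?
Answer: $27030$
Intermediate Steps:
$D{\left(p,r \right)} = 0$
$D{\left(-1,5 \right)} - -27030 = 0 - -27030 = 0 + 27030 = 27030$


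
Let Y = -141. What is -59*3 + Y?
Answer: -318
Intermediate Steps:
-59*3 + Y = -59*3 - 141 = -177 - 141 = -318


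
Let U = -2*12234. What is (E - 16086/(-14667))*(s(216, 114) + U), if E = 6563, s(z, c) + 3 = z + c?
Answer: -774729809529/4889 ≈ -1.5846e+8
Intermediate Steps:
s(z, c) = -3 + c + z (s(z, c) = -3 + (z + c) = -3 + (c + z) = -3 + c + z)
U = -24468
(E - 16086/(-14667))*(s(216, 114) + U) = (6563 - 16086/(-14667))*((-3 + 114 + 216) - 24468) = (6563 - 16086*(-1/14667))*(327 - 24468) = (6563 + 5362/4889)*(-24141) = (32091869/4889)*(-24141) = -774729809529/4889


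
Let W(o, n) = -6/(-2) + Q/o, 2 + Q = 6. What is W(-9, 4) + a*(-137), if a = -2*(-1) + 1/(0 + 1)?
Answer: -3676/9 ≈ -408.44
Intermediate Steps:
Q = 4 (Q = -2 + 6 = 4)
W(o, n) = 3 + 4/o (W(o, n) = -6/(-2) + 4/o = -6*(-1/2) + 4/o = 3 + 4/o)
a = 3 (a = 2 + 1/1 = 2 + 1 = 3)
W(-9, 4) + a*(-137) = (3 + 4/(-9)) + 3*(-137) = (3 + 4*(-1/9)) - 411 = (3 - 4/9) - 411 = 23/9 - 411 = -3676/9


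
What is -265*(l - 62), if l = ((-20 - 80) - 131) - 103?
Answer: 104940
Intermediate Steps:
l = -334 (l = (-100 - 131) - 103 = -231 - 103 = -334)
-265*(l - 62) = -265*(-334 - 62) = -265*(-396) = 104940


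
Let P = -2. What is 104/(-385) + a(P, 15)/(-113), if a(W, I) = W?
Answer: -10982/43505 ≈ -0.25243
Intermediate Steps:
104/(-385) + a(P, 15)/(-113) = 104/(-385) - 2/(-113) = 104*(-1/385) - 2*(-1/113) = -104/385 + 2/113 = -10982/43505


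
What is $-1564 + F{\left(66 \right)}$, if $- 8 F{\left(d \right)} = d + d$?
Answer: $- \frac{3161}{2} \approx -1580.5$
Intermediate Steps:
$F{\left(d \right)} = - \frac{d}{4}$ ($F{\left(d \right)} = - \frac{d + d}{8} = - \frac{2 d}{8} = - \frac{d}{4}$)
$-1564 + F{\left(66 \right)} = -1564 - \frac{33}{2} = - \frac{3161}{2}$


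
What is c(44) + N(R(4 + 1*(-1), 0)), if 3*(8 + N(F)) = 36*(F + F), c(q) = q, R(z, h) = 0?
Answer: 36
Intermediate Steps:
N(F) = -8 + 24*F (N(F) = -8 + (36*(F + F))/3 = -8 + (36*(2*F))/3 = -8 + (72*F)/3 = -8 + 24*F)
c(44) + N(R(4 + 1*(-1), 0)) = 44 + (-8 + 24*0) = 44 + (-8 + 0) = 44 - 8 = 36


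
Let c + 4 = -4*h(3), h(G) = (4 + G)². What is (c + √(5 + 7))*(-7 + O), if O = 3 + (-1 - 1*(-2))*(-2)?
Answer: 1200 - 12*√3 ≈ 1179.2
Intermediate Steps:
O = 1 (O = 3 + (-1 + 2)*(-2) = 3 + 1*(-2) = 3 - 2 = 1)
c = -200 (c = -4 - 4*(4 + 3)² = -4 - 4*7² = -4 - 4*49 = -4 - 196 = -200)
(c + √(5 + 7))*(-7 + O) = (-200 + √(5 + 7))*(-7 + 1) = (-200 + √12)*(-6) = (-200 + 2*√3)*(-6) = 1200 - 12*√3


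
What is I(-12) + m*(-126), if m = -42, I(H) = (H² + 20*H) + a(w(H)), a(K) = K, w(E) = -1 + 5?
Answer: 5200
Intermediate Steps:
w(E) = 4
I(H) = 4 + H² + 20*H (I(H) = (H² + 20*H) + 4 = 4 + H² + 20*H)
I(-12) + m*(-126) = (4 + (-12)² + 20*(-12)) - 42*(-126) = (4 + 144 - 240) + 5292 = -92 + 5292 = 5200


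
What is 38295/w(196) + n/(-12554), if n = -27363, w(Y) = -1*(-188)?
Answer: 242949837/1180076 ≈ 205.88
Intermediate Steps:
w(Y) = 188
38295/w(196) + n/(-12554) = 38295/188 - 27363/(-12554) = 38295*(1/188) - 27363*(-1/12554) = 38295/188 + 27363/12554 = 242949837/1180076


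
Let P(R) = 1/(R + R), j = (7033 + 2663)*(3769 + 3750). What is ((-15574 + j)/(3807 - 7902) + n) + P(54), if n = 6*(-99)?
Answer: -180770501/9828 ≈ -18393.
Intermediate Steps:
j = 72904224 (j = 9696*7519 = 72904224)
n = -594
P(R) = 1/(2*R)
((-15574 + j)/(3807 - 7902) + n) + P(54) = ((-15574 + 72904224)/(3807 - 7902) - 594) + (1/2)/54 = (72888650/(-4095) - 594) + (1/2)*(1/54) = (72888650*(-1/4095) - 594) + 1/108 = (-14577730/819 - 594) + 1/108 = -15064216/819 + 1/108 = -180770501/9828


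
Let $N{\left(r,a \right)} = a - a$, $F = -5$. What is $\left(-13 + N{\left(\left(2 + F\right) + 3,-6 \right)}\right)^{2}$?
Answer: $169$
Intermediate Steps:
$N{\left(r,a \right)} = 0$
$\left(-13 + N{\left(\left(2 + F\right) + 3,-6 \right)}\right)^{2} = \left(-13 + 0\right)^{2} = \left(-13\right)^{2} = 169$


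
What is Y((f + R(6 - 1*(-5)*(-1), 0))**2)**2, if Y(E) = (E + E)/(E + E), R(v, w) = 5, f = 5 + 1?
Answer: 1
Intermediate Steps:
f = 6
Y(E) = 1 (Y(E) = (2*E)/((2*E)) = (2*E)*(1/(2*E)) = 1)
Y((f + R(6 - 1*(-5)*(-1), 0))**2)**2 = 1**2 = 1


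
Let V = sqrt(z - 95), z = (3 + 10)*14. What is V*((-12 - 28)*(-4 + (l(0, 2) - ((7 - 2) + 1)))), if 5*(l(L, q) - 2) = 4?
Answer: 288*sqrt(87) ≈ 2686.3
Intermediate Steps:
l(L, q) = 14/5 (l(L, q) = 2 + (1/5)*4 = 2 + 4/5 = 14/5)
z = 182 (z = 13*14 = 182)
V = sqrt(87) (V = sqrt(182 - 95) = sqrt(87) ≈ 9.3274)
V*((-12 - 28)*(-4 + (l(0, 2) - ((7 - 2) + 1)))) = sqrt(87)*((-12 - 28)*(-4 + (14/5 - ((7 - 2) + 1)))) = sqrt(87)*(-40*(-4 + (14/5 - (5 + 1)))) = sqrt(87)*(-40*(-4 + (14/5 - 1*6))) = sqrt(87)*(-40*(-4 + (14/5 - 6))) = sqrt(87)*(-40*(-4 - 16/5)) = sqrt(87)*(-40*(-36/5)) = sqrt(87)*288 = 288*sqrt(87)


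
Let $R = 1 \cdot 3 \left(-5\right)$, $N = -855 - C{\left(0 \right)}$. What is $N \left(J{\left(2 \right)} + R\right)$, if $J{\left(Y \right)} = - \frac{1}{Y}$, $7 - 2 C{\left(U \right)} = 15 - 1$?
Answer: $\frac{52793}{4} \approx 13198.0$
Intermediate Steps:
$C{\left(U \right)} = - \frac{7}{2}$ ($C{\left(U \right)} = \frac{7}{2} - \frac{15 - 1}{2} = \frac{7}{2} - 7 = - \frac{7}{2}$)
$N = - \frac{1703}{2}$ ($N = -855 - - \frac{7}{2} = -855 + \frac{7}{2} = - \frac{1703}{2} \approx -851.5$)
$R = -15$ ($R = 3 \left(-5\right) = -15$)
$N \left(J{\left(2 \right)} + R\right) = - \frac{1703 \left(- \frac{1}{2} - 15\right)}{2} = \left(- \frac{1703}{2}\right) \left(- \frac{31}{2}\right) = \frac{52793}{4}$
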